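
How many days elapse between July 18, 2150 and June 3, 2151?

320

July 2150: 31 − 18 = 13 days remain.
Then 10 full months totalling 304 days.
June 1–3, 2151: 3 days.
Residual: 320 days.
Total: 320 days.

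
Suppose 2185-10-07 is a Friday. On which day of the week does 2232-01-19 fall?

Day-of-year of October 7, 2185: 280.
Day-of-year of January 19, 2232: 19.
2185 has 365 days, so 365 − 280 = 85 days remain in 2185.
Full years 2186–2231: 36 common + 10 leap = 36×365 + 10×366 = 16800 days.
Total: 85 + 16800 + 19 = 16904 days.
16904 mod 7 = 6, so 6 days after Friday is Thursday.

Thursday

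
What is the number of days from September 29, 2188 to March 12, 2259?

25730

Day-of-year of September 29, 2188: 273.
Day-of-year of March 12, 2259: 71.
2188 has 366 days, so 366 − 273 = 93 days remain in 2188.
Full years 2189–2258: 54 common + 16 leap = 54×365 + 16×366 = 25566 days.
Total: 93 + 25566 + 71 = 25730 days.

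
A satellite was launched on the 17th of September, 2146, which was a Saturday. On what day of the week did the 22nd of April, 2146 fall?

Friday

Count forward from the earlier date (April 22, 2146) to the later (September 17, 2146):
April 2146: 30 − 22 = 8 days remain.
Then May (31), June (30), July (31), August (31): 31 + 30 + 31 + 31 = 123 days.
September 1–17, 2146: 17 days.
Total: 8 + 123 + 17 = 148 days.
148 mod 7 = 1, so 1 day before Saturday is Friday.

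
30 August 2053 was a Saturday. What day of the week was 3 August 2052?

Saturday

Count forward from the earlier date (August 3, 2052) to the later (August 30, 2053):
Day-of-year of August 3, 2052: 216.
Day-of-year of August 30, 2053: 242.
2052 has 366 days, so 366 − 216 = 150 days remain in 2052.
Total: 150 + 242 = 392 days.
392 is a multiple of 7, so 3 August 2052 falls on the same weekday: Saturday.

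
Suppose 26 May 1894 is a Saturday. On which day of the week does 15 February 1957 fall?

Friday

Day-of-year of May 26, 1894: 146.
Day-of-year of February 15, 1957: 46.
1894 has 365 days, so 365 − 146 = 219 days remain in 1894.
Full years 1895–1956: 47 common + 15 leap = 47×365 + 15×366 = 22645 days.
Total: 219 + 22645 + 46 = 22910 days.
22910 mod 7 = 6, so 6 days after Saturday is Friday.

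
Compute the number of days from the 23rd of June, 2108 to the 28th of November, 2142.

12576

Day-of-year of June 23, 2108: 175.
Day-of-year of November 28, 2142: 332.
2108 has 366 days, so 366 − 175 = 191 days remain in 2108.
Full years 2109–2141: 25 common + 8 leap = 25×365 + 8×366 = 12053 days.
Total: 191 + 12053 + 332 = 12576 days.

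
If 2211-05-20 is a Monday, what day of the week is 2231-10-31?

Monday

Day-of-year of May 20, 2211: 140.
Day-of-year of October 31, 2231: 304.
2211 has 365 days, so 365 − 140 = 225 days remain in 2211.
Full years 2212–2230: 14 common + 5 leap = 14×365 + 5×366 = 6940 days.
Total: 225 + 6940 + 304 = 7469 days.
7469 is a multiple of 7, so 2231-10-31 falls on the same weekday: Monday.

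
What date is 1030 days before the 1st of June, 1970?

the 6th of August, 1967

Count 1030 days before June 1, 1970:
Day-of-year of August 6, 1967: 218.
Day-of-year of June 1, 1970: 152.
1967 has 365 days, so 365 − 218 = 147 days remain in 1967.
Full years: 1968: 366; 1969: 365. Sum = 731.
Total: 147 + 731 + 152 = 1030 days.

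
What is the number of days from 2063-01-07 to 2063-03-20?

72

January 2063: 31 − 7 = 24 days remain.
Then February 2063 (28): 28 days.
March 1–20, 2063: 20 days.
Total: 24 + 28 + 20 = 72 days.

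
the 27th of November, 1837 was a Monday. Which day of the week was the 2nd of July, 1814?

Count forward from the earlier date (July 2, 1814) to the later (November 27, 1837):
Day-of-year of July 2, 1814: 183.
Day-of-year of November 27, 1837: 331.
1814 has 365 days, so 365 − 183 = 182 days remain in 1814.
Full years 1815–1836: 16 common + 6 leap = 16×365 + 6×366 = 8036 days.
Total: 182 + 8036 + 331 = 8549 days.
8549 mod 7 = 2, so 2 days before Monday is Saturday.

Saturday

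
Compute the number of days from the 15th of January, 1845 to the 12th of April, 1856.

4105

From January 15, 1845 to January 15, 1856: 11 years, of which 2 contain a Feb 29 — 9×365 + 2×366 = 4017 days.
January 1856: 31 − 15 = 16 days remain.
Then February 1856 (29), March (31): 29 + 31 = 60 days.
April 1–12, 1856: 12 days.
Residual: 88 days.
Total: 4105 days.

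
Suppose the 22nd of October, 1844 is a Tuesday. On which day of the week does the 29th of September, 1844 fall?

Sunday

Count forward from the earlier date (September 29, 1844) to the later (October 22, 1844):
September 1844: 30 − 29 = 1 day remains.
October 1–22, 1844: 22 days.
Total: 1 + 22 = 23 days.
23 mod 7 = 2, so 2 days before Tuesday is Sunday.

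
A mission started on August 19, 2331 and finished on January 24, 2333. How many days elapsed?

August 2331: 31 − 19 = 12 days remain.
Then 16 full months totalling 488 days.
January 1–24, 2333: 24 days.
Total: 12 + 488 + 24 = 524 days.

524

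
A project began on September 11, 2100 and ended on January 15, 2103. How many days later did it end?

856

September 11, 2100 → September 11, 2101: 365 days.
September 11, 2101 → September 11, 2102: 365 days.
September 2102: 30 − 11 = 19 days remain.
Then October (31), November (30), December (31): 31 + 30 + 31 = 92 days.
January 1–15, 2103: 15 days.
Residual: 126 days.
Total: 856 days.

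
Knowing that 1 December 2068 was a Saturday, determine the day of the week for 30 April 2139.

Thursday

From December 1, 2068 to December 1, 2138: 70 years, of which 16 contain a Feb 29 — 54×365 + 16×366 = 25566 days.
(2100 is not a leap year (divisible by 100 but not 400).)
December 2138: 31 − 1 = 30 days remain.
Then January (31), February 2139 (28), March (31): 31 + 28 + 31 = 90 days.
April 1–30, 2139: 30 days.
Residual: 150 days.
Total: 25716 days.
25716 mod 7 = 5, so 5 days after Saturday is Thursday.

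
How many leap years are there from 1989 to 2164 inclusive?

Years divisible by 4: 1992, 1996, …, 2164 — 44 in all.
Of these, 2100 is divisible by 100 but not 400, so not leap.
2000 is divisible by 400, so still leap.
Leap years: 44 − 1 = 43.

43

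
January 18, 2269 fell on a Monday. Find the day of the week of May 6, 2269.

Thursday

January 2269: 31 − 18 = 13 days remain.
Then February 2269 (28), March (31), April (30): 28 + 31 + 30 = 89 days.
May 1–6, 2269: 6 days.
Total: 13 + 89 + 6 = 108 days.
108 mod 7 = 3, so 3 days after Monday is Thursday.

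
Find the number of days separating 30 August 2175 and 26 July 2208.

12018

Day-of-year of August 30, 2175: 242.
Day-of-year of July 26, 2208: 208.
2175 has 365 days, so 365 − 242 = 123 days remain in 2175.
Full years 2176–2207: 25 common + 7 leap = 25×365 + 7×366 = 11687 days.
Total: 123 + 11687 + 208 = 12018 days.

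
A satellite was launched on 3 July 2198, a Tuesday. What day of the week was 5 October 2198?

July 2198: 31 − 3 = 28 days remain.
Then August (31), September (30): 31 + 30 = 61 days.
October 1–5, 2198: 5 days.
Total: 28 + 61 + 5 = 94 days.
94 mod 7 = 3, so 3 days after Tuesday is Friday.

Friday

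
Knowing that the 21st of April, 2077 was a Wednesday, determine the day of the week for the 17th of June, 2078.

Friday

April 21, 2077 → April 21, 2078: 365 days.
April 2078: 30 − 21 = 9 days remain.
Then May (31): 31 days.
June 1–17, 2078: 17 days.
Residual: 57 days.
Total: 422 days.
422 mod 7 = 2, so 2 days after Wednesday is Friday.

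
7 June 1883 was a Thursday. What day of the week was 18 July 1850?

Thursday

Count forward from the earlier date (July 18, 1850) to the later (June 7, 1883):
From July 18, 1850 to July 18, 1882: 32 years, of which 8 contain a Feb 29 — 24×365 + 8×366 = 11688 days.
July 1882: 31 − 18 = 13 days remain.
Then 10 full months totalling 304 days.
June 1–7, 1883: 7 days.
Residual: 324 days.
Total: 12012 days.
12012 is a multiple of 7, so 18 July 1850 falls on the same weekday: Thursday.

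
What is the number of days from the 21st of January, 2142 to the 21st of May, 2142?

January 2142: 31 − 21 = 10 days remain.
Then February 2142 (28), March (31), April (30): 28 + 31 + 30 = 89 days.
May 1–21, 2142: 21 days.
Total: 10 + 89 + 21 = 120 days.

120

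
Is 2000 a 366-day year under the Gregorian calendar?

2000 is a leap year (divisible by 400).

Yes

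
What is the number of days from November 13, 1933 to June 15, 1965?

11537

From November 13, 1933 to November 13, 1964: 31 years, of which 8 contain a Feb 29 — 23×365 + 8×366 = 11323 days.
November 1964: 30 − 13 = 17 days remain.
Then December (31), January (31), February 1965 (28), March (31), April (30), May (31): 31 + 31 + 28 + 31 + 30 + 31 = 182 days.
June 1–15, 1965: 15 days.
Residual: 214 days.
Total: 11537 days.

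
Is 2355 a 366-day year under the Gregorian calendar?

No

2355 is not a leap year.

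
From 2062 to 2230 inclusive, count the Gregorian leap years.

40

Years divisible by 4: 2064, 2068, …, 2228 — 42 in all.
Of these, 2100, 2200 are divisible by 100 but not 400, so not leap.
Leap years: 42 − 2 = 40.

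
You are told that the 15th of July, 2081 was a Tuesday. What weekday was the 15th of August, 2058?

Count forward from the earlier date (August 15, 2058) to the later (July 15, 2081):
Day-of-year of August 15, 2058: 227.
Day-of-year of July 15, 2081: 196.
2058 has 365 days, so 365 − 227 = 138 days remain in 2058.
Full years 2059–2080: 16 common + 6 leap = 16×365 + 6×366 = 8036 days.
Total: 138 + 8036 + 196 = 8370 days.
8370 mod 7 = 5, so 5 days before Tuesday is Thursday.

Thursday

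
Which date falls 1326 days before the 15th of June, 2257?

the 28th of October, 2253

Count 1326 days before June 15, 2257:
Day-of-year of October 28, 2253: 301.
Day-of-year of June 15, 2257: 166.
2253 has 365 days, so 365 − 301 = 64 days remain in 2253.
Full years: 2254: 365; 2255: 365; 2256: 366. Sum = 1096.
Total: 64 + 1096 + 166 = 1326 days.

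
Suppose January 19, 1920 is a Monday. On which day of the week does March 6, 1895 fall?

Wednesday

Count forward from the earlier date (March 6, 1895) to the later (January 19, 1920):
From March 6, 1895 to March 6, 1919: 24 years, of which 5 contain a Feb 29 — 19×365 + 5×366 = 8765 days.
(1900 is not a leap year (divisible by 100 but not 400).)
March 1919: 31 − 6 = 25 days remain.
Then 9 full months totalling 275 days.
January 1–19, 1920: 19 days.
Residual: 319 days.
Total: 9084 days.
9084 mod 7 = 5, so 5 days before Monday is Wednesday.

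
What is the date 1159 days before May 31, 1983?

March 28, 1980

Count 1159 days before May 31, 1983:
Day-of-year of March 28, 1980: 88.
Day-of-year of May 31, 1983: 151.
1980 has 366 days, so 366 − 88 = 278 days remain in 1980.
Full years: 1981: 365; 1982: 365. Sum = 730.
Total: 278 + 730 + 151 = 1159 days.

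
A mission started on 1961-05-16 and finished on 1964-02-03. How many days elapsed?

993

May 16, 1961 → May 16, 1962: 365 days.
May 16, 1962 → May 16, 1963: 365 days.
May 1963: 31 − 16 = 15 days remain.
Then June (30), July (31), August (31), September (30), October (31), November (30), December (31), January (31): 30 + 31 + 31 + 30 + 31 + 30 + 31 + 31 = 245 days.
February 1–3, 1964: 3 days (1964 is a leap year).
Residual: 263 days.
Total: 993 days.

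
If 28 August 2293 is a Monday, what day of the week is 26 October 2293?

Thursday

August 2293: 31 − 28 = 3 days remain.
Then September (30): 30 days.
October 1–26, 2293: 26 days.
Total: 3 + 30 + 26 = 59 days.
59 mod 7 = 3, so 3 days after Monday is Thursday.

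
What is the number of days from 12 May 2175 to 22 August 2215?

14711

Day-of-year of May 12, 2175: 132.
Day-of-year of August 22, 2215: 234.
2175 has 365 days, so 365 − 132 = 233 days remain in 2175.
Full years 2176–2214: 30 common + 9 leap = 30×365 + 9×366 = 14244 days.
Total: 233 + 14244 + 234 = 14711 days.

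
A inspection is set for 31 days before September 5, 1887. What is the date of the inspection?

August 5, 1887

Count 31 days before September 5, 1887:
August 1887: 31 − 5 = 26 days remain.
September 1–5, 1887: 5 days.
Total: 26 + 5 = 31 days.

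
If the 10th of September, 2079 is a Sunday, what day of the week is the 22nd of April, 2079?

Count forward from the earlier date (April 22, 2079) to the later (September 10, 2079):
April 2079: 30 − 22 = 8 days remain.
Then May (31), June (30), July (31), August (31): 31 + 30 + 31 + 31 = 123 days.
September 1–10, 2079: 10 days.
Total: 8 + 123 + 10 = 141 days.
141 mod 7 = 1, so 1 day before Sunday is Saturday.

Saturday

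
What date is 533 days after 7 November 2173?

24 April 2175

Count 533 days after November 7, 2173:
Day-of-year of November 7, 2173: 311.
Day-of-year of April 24, 2175: 114.
2173 has 365 days, so 365 − 311 = 54 days remain in 2173.
Full years: 2174: 365. Sum = 365.
Total: 54 + 365 + 114 = 533 days.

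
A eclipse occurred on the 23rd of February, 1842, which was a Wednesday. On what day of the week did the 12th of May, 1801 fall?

Tuesday

Count forward from the earlier date (May 12, 1801) to the later (February 23, 1842):
From May 12, 1801 to May 12, 1841: 40 years, of which 10 contain a Feb 29 — 30×365 + 10×366 = 14610 days.
May 1841: 31 − 12 = 19 days remain.
Then June (30), July (31), August (31), September (30), October (31), November (30), December (31), January (31): 30 + 31 + 31 + 30 + 31 + 30 + 31 + 31 = 245 days.
February 1–23, 1842: 23 days (1842 is not a leap year).
Residual: 287 days.
Total: 14897 days.
14897 mod 7 = 1, so 1 day before Wednesday is Tuesday.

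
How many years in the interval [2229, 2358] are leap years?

31

Years divisible by 4: 2232, 2236, …, 2356 — 32 in all.
Of these, 2300 is divisible by 100 but not 400, so not leap.
Leap years: 32 − 1 = 31.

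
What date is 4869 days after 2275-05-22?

2288-09-19

Count 4869 days after May 22, 2275:
Day-of-year of May 22, 2275: 142.
Day-of-year of September 19, 2288: 263.
2275 has 365 days, so 365 − 142 = 223 days remain in 2275.
Full years 2276–2287: 9 common + 3 leap = 9×365 + 3×366 = 4383 days.
Total: 223 + 4383 + 263 = 4869 days.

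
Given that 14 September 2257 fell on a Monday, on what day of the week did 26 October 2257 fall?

September 2257: 30 − 14 = 16 days remain.
October 1–26, 2257: 26 days.
Total: 16 + 26 = 42 days.
42 is a multiple of 7, so 26 October 2257 falls on the same weekday: Monday.

Monday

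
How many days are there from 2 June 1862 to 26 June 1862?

24

Within June 1862: 26 − 2 = 24 days.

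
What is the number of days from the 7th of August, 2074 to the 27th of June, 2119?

16394

From August 7, 2074 to August 7, 2118: 44 years, of which 10 contain a Feb 29 — 34×365 + 10×366 = 16070 days.
(2100 is not a leap year (divisible by 100 but not 400).)
August 2118: 31 − 7 = 24 days remain.
Then 9 full months totalling 273 days.
June 1–27, 2119: 27 days.
Residual: 324 days.
Total: 16394 days.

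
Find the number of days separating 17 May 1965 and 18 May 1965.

1

Within May 1965: 18 − 17 = 1 day.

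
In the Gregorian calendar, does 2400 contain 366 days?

Yes

2400 is a leap year (divisible by 400).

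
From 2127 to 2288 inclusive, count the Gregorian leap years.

40

Years divisible by 4: 2128, 2132, …, 2288 — 41 in all.
Of these, 2200 is divisible by 100 but not 400, so not leap.
Leap years: 41 − 1 = 40.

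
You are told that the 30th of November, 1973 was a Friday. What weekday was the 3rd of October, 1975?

November 1973: 30 − 30 = 0 days remain.
Then 22 full months totalling 669 days.
October 1–3, 1975: 3 days.
Total: 0 + 669 + 3 = 672 days.
672 is a multiple of 7, so the 3rd of October, 1975 falls on the same weekday: Friday.

Friday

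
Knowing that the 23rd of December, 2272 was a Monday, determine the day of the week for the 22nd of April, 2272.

Monday

Count forward from the earlier date (April 22, 2272) to the later (December 23, 2272):
April 2272: 30 − 22 = 8 days remain.
Then May (31), June (30), July (31), August (31), September (30), October (31), November (30): 31 + 30 + 31 + 31 + 30 + 31 + 30 = 214 days.
December 1–23, 2272: 23 days.
Total: 8 + 214 + 23 = 245 days.
245 is a multiple of 7, so the 22nd of April, 2272 falls on the same weekday: Monday.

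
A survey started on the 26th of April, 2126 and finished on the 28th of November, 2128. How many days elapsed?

April 26, 2126 → April 26, 2127: 365 days.
April 26, 2127 → April 26, 2128: 366 days (2128 is a leap year).
April 2128: 30 − 26 = 4 days remain.
Then May (31), June (30), July (31), August (31), September (30), October (31): 31 + 30 + 31 + 31 + 30 + 31 = 184 days.
November 1–28, 2128: 28 days.
Residual: 216 days.
Total: 947 days.

947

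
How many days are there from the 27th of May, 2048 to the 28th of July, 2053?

May 27, 2048 → May 27, 2049: 365 days.
May 27, 2049 → May 27, 2050: 365 days.
May 27, 2050 → May 27, 2051: 365 days.
May 27, 2051 → May 27, 2052: 366 days (2052 is a leap year).
May 27, 2052 → May 27, 2053: 365 days.
May 2053: 31 − 27 = 4 days remain.
Then June (30): 30 days.
July 1–28, 2053: 28 days.
Residual: 62 days.
Total: 1888 days.

1888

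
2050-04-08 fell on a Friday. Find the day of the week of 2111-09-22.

Day-of-year of April 8, 2050: 98.
Day-of-year of September 22, 2111: 265.
2050 has 365 days, so 365 − 98 = 267 days remain in 2050.
Full years 2051–2110: 46 common + 14 leap = 46×365 + 14×366 = 21914 days.
Total: 267 + 21914 + 265 = 22446 days.
22446 mod 7 = 4, so 4 days after Friday is Tuesday.

Tuesday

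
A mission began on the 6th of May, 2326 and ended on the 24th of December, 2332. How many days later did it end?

2424

May 6, 2326 → May 6, 2327: 365 days.
May 6, 2327 → May 6, 2328: 366 days (2328 is a leap year).
May 6, 2328 → May 6, 2329: 365 days.
May 6, 2329 → May 6, 2330: 365 days.
May 6, 2330 → May 6, 2331: 365 days.
May 6, 2331 → May 6, 2332: 366 days (2332 is a leap year).
May 2332: 31 − 6 = 25 days remain.
Then June (30), July (31), August (31), September (30), October (31), November (30): 30 + 31 + 31 + 30 + 31 + 30 = 183 days.
December 1–24, 2332: 24 days.
Residual: 232 days.
Total: 2424 days.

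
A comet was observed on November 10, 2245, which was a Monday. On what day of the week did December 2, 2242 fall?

Friday

Count forward from the earlier date (December 2, 2242) to the later (November 10, 2245):
Day-of-year of December 2, 2242: 336.
Day-of-year of November 10, 2245: 314.
2242 has 365 days, so 365 − 336 = 29 days remain in 2242.
Full years: 2243: 365; 2244: 366. Sum = 731.
Total: 29 + 731 + 314 = 1074 days.
1074 mod 7 = 3, so 3 days before Monday is Friday.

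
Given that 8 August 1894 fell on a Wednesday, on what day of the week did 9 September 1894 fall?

Sunday

August 1894: 31 − 8 = 23 days remain.
September 1–9, 1894: 9 days.
Total: 23 + 9 = 32 days.
32 mod 7 = 4, so 4 days after Wednesday is Sunday.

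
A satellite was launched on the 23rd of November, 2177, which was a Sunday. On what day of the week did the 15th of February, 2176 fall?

Count forward from the earlier date (February 15, 2176) to the later (November 23, 2177):
Day-of-year of February 15, 2176: 46.
Day-of-year of November 23, 2177: 327.
2176 has 366 days, so 366 − 46 = 320 days remain in 2176.
Total: 320 + 327 = 647 days.
647 mod 7 = 3, so 3 days before Sunday is Thursday.

Thursday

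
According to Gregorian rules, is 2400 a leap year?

Yes

2400 is a leap year (divisible by 400).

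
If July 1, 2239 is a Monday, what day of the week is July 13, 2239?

Within July 2239: 13 − 1 = 12 days.
12 mod 7 = 5, so 5 days after Monday is Saturday.

Saturday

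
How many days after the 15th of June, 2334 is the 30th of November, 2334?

June 2334: 30 − 15 = 15 days remain.
Then July (31), August (31), September (30), October (31): 31 + 31 + 30 + 31 = 123 days.
November 1–30, 2334: 30 days.
Total: 15 + 123 + 30 = 168 days.

168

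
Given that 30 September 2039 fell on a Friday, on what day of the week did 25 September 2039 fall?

Count forward from the earlier date (September 25, 2039) to the later (September 30, 2039):
Within September 2039: 30 − 25 = 5 days.
5 mod 7 = 5, so 5 days before Friday is Sunday.

Sunday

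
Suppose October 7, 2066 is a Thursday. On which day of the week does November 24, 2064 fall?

Count forward from the earlier date (November 24, 2064) to the later (October 7, 2066):
November 24, 2064 → November 24, 2065: 365 days.
November 2065: 30 − 24 = 6 days remain.
Then 10 full months totalling 304 days.
October 1–7, 2066: 7 days.
Residual: 317 days.
Total: 682 days.
682 mod 7 = 3, so 3 days before Thursday is Monday.

Monday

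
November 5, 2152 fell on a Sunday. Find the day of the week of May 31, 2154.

Friday

November 2152: 30 − 5 = 25 days remain.
Then 17 full months totalling 516 days.
May 1–31, 2154: 31 days.
Total: 25 + 516 + 31 = 572 days.
572 mod 7 = 5, so 5 days after Sunday is Friday.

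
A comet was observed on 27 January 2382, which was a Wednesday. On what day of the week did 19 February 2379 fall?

Monday

Count forward from the earlier date (February 19, 2379) to the later (January 27, 2382):
Day-of-year of February 19, 2379: 50.
Day-of-year of January 27, 2382: 27.
2379 has 365 days, so 365 − 50 = 315 days remain in 2379.
Full years: 2380: 366; 2381: 365. Sum = 731.
Total: 315 + 731 + 27 = 1073 days.
1073 mod 7 = 2, so 2 days before Wednesday is Monday.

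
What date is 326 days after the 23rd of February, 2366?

the 15th of January, 2367

Count 326 days after February 23, 2366:
February 2366: 28 − 23 = 5 days remain (2366 is not a leap year, so February has 28 days).
Then 10 full months totalling 306 days.
January 1–15, 2367: 15 days.
Total: 5 + 306 + 15 = 326 days.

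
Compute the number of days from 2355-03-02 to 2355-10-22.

March 2355: 31 − 2 = 29 days remain.
Then April (30), May (31), June (30), July (31), August (31), September (30): 30 + 31 + 30 + 31 + 31 + 30 = 183 days.
October 1–22, 2355: 22 days.
Total: 29 + 183 + 22 = 234 days.

234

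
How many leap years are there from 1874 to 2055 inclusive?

44

Years divisible by 4: 1876, 1880, …, 2052 — 45 in all.
Of these, 1900 is divisible by 100 but not 400, so not leap.
2000 is divisible by 400, so still leap.
Leap years: 45 − 1 = 44.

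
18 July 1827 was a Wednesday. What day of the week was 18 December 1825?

Count forward from the earlier date (December 18, 1825) to the later (July 18, 1827):
December 18, 1825 → December 18, 1826: 365 days.
December 1826: 31 − 18 = 13 days remain.
Then January (31), February 1827 (28), March (31), April (30), May (31), June (30): 31 + 28 + 31 + 30 + 31 + 30 = 181 days.
July 1–18, 1827: 18 days.
Residual: 212 days.
Total: 577 days.
577 mod 7 = 3, so 3 days before Wednesday is Sunday.

Sunday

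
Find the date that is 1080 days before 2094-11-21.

2091-12-07

Count 1080 days before November 21, 2094:
December 7, 2091 → December 7, 2092: 366 days (2092 is a leap year).
December 7, 2092 → December 7, 2093: 365 days.
December 2093: 31 − 7 = 24 days remain.
Then 10 full months totalling 304 days.
November 1–21, 2094: 21 days.
Residual: 349 days.
Total: 1080 days.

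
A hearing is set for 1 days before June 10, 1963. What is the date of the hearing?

June 9, 1963

Count 1 days before June 10, 1963:
Within June 1963: 10 − 9 = 1 day.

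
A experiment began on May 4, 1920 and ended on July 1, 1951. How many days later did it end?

Day-of-year of May 4, 1920: 125.
Day-of-year of July 1, 1951: 182.
1920 has 366 days, so 366 − 125 = 241 days remain in 1920.
Full years 1921–1950: 23 common + 7 leap = 23×365 + 7×366 = 10957 days.
Total: 241 + 10957 + 182 = 11380 days.

11380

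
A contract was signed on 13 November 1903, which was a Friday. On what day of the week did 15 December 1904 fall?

November 13, 1903 → November 13, 1904: 366 days (1904 is a leap year).
November 1904: 30 − 13 = 17 days remain.
December 1–15, 1904: 15 days.
Residual: 32 days.
Total: 398 days.
398 mod 7 = 6, so 6 days after Friday is Thursday.

Thursday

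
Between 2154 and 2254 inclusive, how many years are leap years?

24

Years divisible by 4: 2156, 2160, …, 2252 — 25 in all.
Of these, 2200 is divisible by 100 but not 400, so not leap.
Leap years: 25 − 1 = 24.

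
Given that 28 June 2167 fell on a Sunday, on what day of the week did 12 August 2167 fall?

June 2167: 30 − 28 = 2 days remain.
Then July (31): 31 days.
August 1–12, 2167: 12 days.
Total: 2 + 31 + 12 = 45 days.
45 mod 7 = 3, so 3 days after Sunday is Wednesday.

Wednesday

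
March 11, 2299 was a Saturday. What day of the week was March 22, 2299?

Within March 2299: 22 − 11 = 11 days.
11 mod 7 = 4, so 4 days after Saturday is Wednesday.

Wednesday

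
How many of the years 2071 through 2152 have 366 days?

20

Years divisible by 4: 2072, 2076, …, 2152 — 21 in all.
Of these, 2100 is divisible by 100 but not 400, so not leap.
Leap years: 21 − 1 = 20.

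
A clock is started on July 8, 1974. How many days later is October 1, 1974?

85

July 1974: 31 − 8 = 23 days remain.
Then August (31), September (30): 31 + 30 = 61 days.
October 1, 1974: 1 day.
Total: 23 + 61 + 1 = 85 days.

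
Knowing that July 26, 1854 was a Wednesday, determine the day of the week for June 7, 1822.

Friday

Count forward from the earlier date (June 7, 1822) to the later (July 26, 1854):
From June 7, 1822 to June 7, 1854: 32 years, of which 8 contain a Feb 29 — 24×365 + 8×366 = 11688 days.
June 1854: 30 − 7 = 23 days remain.
July 1–26, 1854: 26 days.
Residual: 49 days.
Total: 11737 days.
11737 mod 7 = 5, so 5 days before Wednesday is Friday.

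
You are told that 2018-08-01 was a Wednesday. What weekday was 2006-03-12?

Sunday

Count forward from the earlier date (March 12, 2006) to the later (August 1, 2018):
From March 12, 2006 to March 12, 2018: 12 years, of which 3 contain a Feb 29 — 9×365 + 3×366 = 4383 days.
March 2018: 31 − 12 = 19 days remain.
Then April (30), May (31), June (30), July (31): 30 + 31 + 30 + 31 = 122 days.
August 1, 2018: 1 day.
Residual: 142 days.
Total: 4525 days.
4525 mod 7 = 3, so 3 days before Wednesday is Sunday.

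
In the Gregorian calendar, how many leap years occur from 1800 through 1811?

2

Years divisible by 4 in [1800, 1811]: 1800, 1804, 1808.
Of these, 1800 is divisible by 100 but not 400, so not leap.
Leap years: 3 − 1 = 2.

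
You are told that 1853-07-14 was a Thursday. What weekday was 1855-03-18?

July 1853: 31 − 14 = 17 days remain.
Then 19 full months totalling 577 days.
March 1–18, 1855: 18 days.
Total: 17 + 577 + 18 = 612 days.
612 mod 7 = 3, so 3 days after Thursday is Sunday.

Sunday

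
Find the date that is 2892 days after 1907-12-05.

1915-11-05

Count 2892 days after December 5, 1907:
Day-of-year of December 5, 1907: 339.
Day-of-year of November 5, 1915: 309.
1907 has 365 days, so 365 − 339 = 26 days remain in 1907.
Full years 1908–1914: 5 common + 2 leap = 5×365 + 2×366 = 2557 days.
Total: 26 + 2557 + 309 = 2892 days.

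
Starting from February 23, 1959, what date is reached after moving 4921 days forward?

August 14, 1972

Count 4921 days after February 23, 1959:
Day-of-year of February 23, 1959: 54.
Day-of-year of August 14, 1972: 227.
1959 has 365 days, so 365 − 54 = 311 days remain in 1959.
Full years 1960–1971: 9 common + 3 leap = 9×365 + 3×366 = 4383 days.
Total: 311 + 4383 + 227 = 4921 days.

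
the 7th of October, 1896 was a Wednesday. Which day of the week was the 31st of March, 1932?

Day-of-year of October 7, 1896: 281.
Day-of-year of March 31, 1932: 91.
1896 has 366 days, so 366 − 281 = 85 days remain in 1896.
Full years 1897–1931: 28 common + 7 leap = 28×365 + 7×366 = 12782 days.
Total: 85 + 12782 + 91 = 12958 days.
12958 mod 7 = 1, so 1 day after Wednesday is Thursday.

Thursday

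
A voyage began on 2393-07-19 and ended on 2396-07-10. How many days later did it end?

1087

July 19, 2393 → July 19, 2394: 365 days.
July 19, 2394 → July 19, 2395: 365 days.
July 2395: 31 − 19 = 12 days remain.
Then 11 full months totalling 335 days.
July 1–10, 2396: 10 days.
Residual: 357 days.
Total: 1087 days.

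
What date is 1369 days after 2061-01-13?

2064-10-13

Count 1369 days after January 13, 2061:
Day-of-year of January 13, 2061: 13.
Day-of-year of October 13, 2064: 287.
2061 has 365 days, so 365 − 13 = 352 days remain in 2061.
Full years: 2062: 365; 2063: 365. Sum = 730.
Total: 352 + 730 + 287 = 1369 days.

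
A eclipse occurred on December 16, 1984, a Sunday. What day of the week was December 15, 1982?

Count forward from the earlier date (December 15, 1982) to the later (December 16, 1984):
December 1982: 31 − 15 = 16 days remain.
Then 23 full months totalling 700 days.
December 1–16, 1984: 16 days.
Total: 16 + 700 + 16 = 732 days.
732 mod 7 = 4, so 4 days before Sunday is Wednesday.

Wednesday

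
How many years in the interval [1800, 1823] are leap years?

Years divisible by 4 in [1800, 1823]: 1800, 1804, 1808, 1812, 1816, 1820.
Of these, 1800 is divisible by 100 but not 400, so not leap.
Leap years: 6 − 1 = 5.

5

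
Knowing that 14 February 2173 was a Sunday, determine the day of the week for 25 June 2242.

Saturday

From February 14, 2173 to February 14, 2242: 69 years, of which 16 contain a Feb 29 — 53×365 + 16×366 = 25201 days.
(2200 is not a leap year (divisible by 100 but not 400).)
February 2242: 28 − 14 = 14 days remain (2242 is not a leap year, so February has 28 days).
Then March (31), April (30), May (31): 31 + 30 + 31 = 92 days.
June 1–25, 2242: 25 days.
Residual: 131 days.
Total: 25332 days.
25332 mod 7 = 6, so 6 days after Sunday is Saturday.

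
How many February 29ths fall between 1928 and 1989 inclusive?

16

Years divisible by 4: 1928, 1932, …, 1988 — 16 in all.
No century exceptions apply. Count: 16.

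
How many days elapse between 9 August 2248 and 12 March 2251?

945

August 9, 2248 → August 9, 2249: 365 days.
August 9, 2249 → August 9, 2250: 365 days.
August 2250: 31 − 9 = 22 days remain.
Then September (30), October (31), November (30), December (31), January (31), February 2251 (28): 30 + 31 + 30 + 31 + 31 + 28 = 181 days.
March 1–12, 2251: 12 days.
Residual: 215 days.
Total: 945 days.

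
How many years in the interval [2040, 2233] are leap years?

47

Years divisible by 4: 2040, 2044, …, 2232 — 49 in all.
Of these, 2100, 2200 are divisible by 100 but not 400, so not leap.
Leap years: 49 − 2 = 47.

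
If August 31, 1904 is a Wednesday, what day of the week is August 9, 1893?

Wednesday

Count forward from the earlier date (August 9, 1893) to the later (August 31, 1904):
From August 9, 1893 to August 9, 1904: 11 years, of which 2 contain a Feb 29 — 9×365 + 2×366 = 4017 days.
(1900 is not a leap year (divisible by 100 but not 400).)
Within August 1904: 31 − 9 = 22 days.
Total: 4039 days.
4039 is a multiple of 7, so August 9, 1893 falls on the same weekday: Wednesday.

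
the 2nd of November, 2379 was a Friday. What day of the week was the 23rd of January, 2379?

Tuesday

Count forward from the earlier date (January 23, 2379) to the later (November 2, 2379):
January 2379: 31 − 23 = 8 days remain.
Then 9 full months totalling 273 days.
November 1–2, 2379: 2 days.
Total: 8 + 273 + 2 = 283 days.
283 mod 7 = 3, so 3 days before Friday is Tuesday.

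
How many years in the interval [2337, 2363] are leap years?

6

Years divisible by 4 in [2337, 2363]: 2340, 2344, 2348, 2352, 2356, 2360.
No century exceptions apply. Count: 6.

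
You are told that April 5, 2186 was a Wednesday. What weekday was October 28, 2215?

From April 5, 2186 to April 5, 2215: 29 years, of which 6 contain a Feb 29 — 23×365 + 6×366 = 10591 days.
(2200 is not a leap year (divisible by 100 but not 400).)
April 2215: 30 − 5 = 25 days remain.
Then May (31), June (30), July (31), August (31), September (30): 31 + 30 + 31 + 31 + 30 = 153 days.
October 1–28, 2215: 28 days.
Residual: 206 days.
Total: 10797 days.
10797 mod 7 = 3, so 3 days after Wednesday is Saturday.

Saturday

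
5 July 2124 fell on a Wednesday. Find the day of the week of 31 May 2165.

Day-of-year of July 5, 2124: 187.
Day-of-year of May 31, 2165: 151.
2124 has 366 days, so 366 − 187 = 179 days remain in 2124.
Full years 2125–2164: 30 common + 10 leap = 30×365 + 10×366 = 14610 days.
Total: 179 + 14610 + 151 = 14940 days.
14940 mod 7 = 2, so 2 days after Wednesday is Friday.

Friday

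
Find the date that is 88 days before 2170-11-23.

2170-08-27

Count 88 days before November 23, 2170:
August 2170: 31 − 27 = 4 days remain.
Then September (30), October (31): 30 + 31 = 61 days.
November 1–23, 2170: 23 days.
Total: 4 + 61 + 23 = 88 days.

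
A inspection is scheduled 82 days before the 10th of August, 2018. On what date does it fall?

the 20th of May, 2018

Count 82 days before August 10, 2018:
May 2018: 31 − 20 = 11 days remain.
Then June (30), July (31): 30 + 31 = 61 days.
August 1–10, 2018: 10 days.
Total: 11 + 61 + 10 = 82 days.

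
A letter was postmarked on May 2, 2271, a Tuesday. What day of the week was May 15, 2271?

Within May 2271: 15 − 2 = 13 days.
13 mod 7 = 6, so 6 days after Tuesday is Monday.

Monday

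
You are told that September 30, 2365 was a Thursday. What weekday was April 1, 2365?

Count forward from the earlier date (April 1, 2365) to the later (September 30, 2365):
April 2365: 30 − 1 = 29 days remain.
Then May (31), June (30), July (31), August (31): 31 + 30 + 31 + 31 = 123 days.
September 1–30, 2365: 30 days.
Total: 29 + 123 + 30 = 182 days.
182 is a multiple of 7, so April 1, 2365 falls on the same weekday: Thursday.

Thursday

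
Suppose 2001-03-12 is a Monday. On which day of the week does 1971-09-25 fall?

Count forward from the earlier date (September 25, 1971) to the later (March 12, 2001):
Day-of-year of September 25, 1971: 268.
Day-of-year of March 12, 2001: 71.
1971 has 365 days, so 365 − 268 = 97 days remain in 1971.
Full years 1972–2000: 21 common + 8 leap = 21×365 + 8×366 = 10593 days.
Total: 97 + 10593 + 71 = 10761 days.
10761 mod 7 = 2, so 2 days before Monday is Saturday.

Saturday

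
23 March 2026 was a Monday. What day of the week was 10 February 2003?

Count forward from the earlier date (February 10, 2003) to the later (March 23, 2026):
From February 10, 2003 to February 10, 2026: 23 years, of which 6 contain a Feb 29 — 17×365 + 6×366 = 8401 days.
February 2026: 28 − 10 = 18 days remain (2026 is not a leap year, so February has 28 days).
March 1–23, 2026: 23 days.
Residual: 41 days.
Total: 8442 days.
8442 is a multiple of 7, so 10 February 2003 falls on the same weekday: Monday.

Monday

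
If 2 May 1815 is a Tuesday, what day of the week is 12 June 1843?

Monday

From May 2, 1815 to May 2, 1843: 28 years, of which 7 contain a Feb 29 — 21×365 + 7×366 = 10227 days.
May 1843: 31 − 2 = 29 days remain.
June 1–12, 1843: 12 days.
Residual: 41 days.
Total: 10268 days.
10268 mod 7 = 6, so 6 days after Tuesday is Monday.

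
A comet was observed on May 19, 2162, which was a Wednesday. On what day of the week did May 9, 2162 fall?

Sunday

Count forward from the earlier date (May 9, 2162) to the later (May 19, 2162):
Within May 2162: 19 − 9 = 10 days.
10 mod 7 = 3, so 3 days before Wednesday is Sunday.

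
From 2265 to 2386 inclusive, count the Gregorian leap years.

Years divisible by 4: 2268, 2272, …, 2384 — 30 in all.
Of these, 2300 is divisible by 100 but not 400, so not leap.
Leap years: 30 − 1 = 29.

29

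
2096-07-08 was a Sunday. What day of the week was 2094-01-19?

Tuesday

Count forward from the earlier date (January 19, 2094) to the later (July 8, 2096):
January 2094: 31 − 19 = 12 days remain.
Then 29 full months totalling 881 days.
July 1–8, 2096: 8 days.
Total: 12 + 881 + 8 = 901 days.
901 mod 7 = 5, so 5 days before Sunday is Tuesday.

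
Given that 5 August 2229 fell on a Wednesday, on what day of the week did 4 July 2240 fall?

Saturday

From August 5, 2229 to August 5, 2239: 10 years, of which 2 contain a Feb 29 — 8×365 + 2×366 = 3652 days.
August 2239: 31 − 5 = 26 days remain.
Then 10 full months totalling 304 days.
July 1–4, 2240: 4 days.
Residual: 334 days.
Total: 3986 days.
3986 mod 7 = 3, so 3 days after Wednesday is Saturday.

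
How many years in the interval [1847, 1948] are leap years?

25

Years divisible by 4: 1848, 1852, …, 1948 — 26 in all.
Of these, 1900 is divisible by 100 but not 400, so not leap.
Leap years: 26 − 1 = 25.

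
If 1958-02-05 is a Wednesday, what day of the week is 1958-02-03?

Count forward from the earlier date (February 3, 1958) to the later (February 5, 1958):
Within February 1958: 5 − 3 = 2 days.
2 mod 7 = 2, so 2 days before Wednesday is Monday.

Monday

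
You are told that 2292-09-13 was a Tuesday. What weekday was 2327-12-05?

Monday

Day-of-year of September 13, 2292: 257.
Day-of-year of December 5, 2327: 339.
2292 has 366 days, so 366 − 257 = 109 days remain in 2292.
Full years 2293–2326: 27 common + 7 leap = 27×365 + 7×366 = 12417 days.
Total: 109 + 12417 + 339 = 12865 days.
12865 mod 7 = 6, so 6 days after Tuesday is Monday.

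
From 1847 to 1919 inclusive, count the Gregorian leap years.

Years divisible by 4: 1848, 1852, …, 1916 — 18 in all.
Of these, 1900 is divisible by 100 but not 400, so not leap.
Leap years: 18 − 1 = 17.

17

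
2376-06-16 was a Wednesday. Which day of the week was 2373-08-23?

Count forward from the earlier date (August 23, 2373) to the later (June 16, 2376):
August 23, 2373 → August 23, 2374: 365 days.
August 23, 2374 → August 23, 2375: 365 days.
August 2375: 31 − 23 = 8 days remain.
Then 9 full months totalling 274 days.
June 1–16, 2376: 16 days.
Residual: 298 days.
Total: 1028 days.
1028 mod 7 = 6, so 6 days before Wednesday is Thursday.

Thursday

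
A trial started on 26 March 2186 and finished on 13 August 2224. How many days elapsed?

From March 26, 2186 to March 26, 2224: 38 years, of which 9 contain a Feb 29 — 29×365 + 9×366 = 13879 days.
(2200 is not a leap year (divisible by 100 but not 400).)
March 2224: 31 − 26 = 5 days remain.
Then April (30), May (31), June (30), July (31): 30 + 31 + 30 + 31 = 122 days.
August 1–13, 2224: 13 days.
Residual: 140 days.
Total: 14019 days.

14019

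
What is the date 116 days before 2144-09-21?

2144-05-28

Count 116 days before September 21, 2144:
May 2144: 31 − 28 = 3 days remain.
Then June (30), July (31), August (31): 30 + 31 + 31 = 92 days.
September 1–21, 2144: 21 days.
Total: 3 + 92 + 21 = 116 days.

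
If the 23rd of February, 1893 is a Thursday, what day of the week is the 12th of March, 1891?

Thursday

Count forward from the earlier date (March 12, 1891) to the later (February 23, 1893):
March 12, 1891 → March 12, 1892: 366 days (1892 is a leap year).
March 1892: 31 − 12 = 19 days remain.
Then 10 full months totalling 306 days.
February 1–23, 1893: 23 days (1893 is not a leap year).
Residual: 348 days.
Total: 714 days.
714 is a multiple of 7, so the 12th of March, 1891 falls on the same weekday: Thursday.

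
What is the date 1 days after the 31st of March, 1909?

the 1st of April, 1909

Count 1 days after March 31, 1909:
March 1909: 31 − 31 = 0 days remain.
April 1, 1909: 1 day.
Total: 0 + 1 = 1 days.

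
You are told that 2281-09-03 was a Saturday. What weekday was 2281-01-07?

Count forward from the earlier date (January 7, 2281) to the later (September 3, 2281):
January 2281: 31 − 7 = 24 days remain.
Then February 2281 (28), March (31), April (30), May (31), June (30), July (31), August (31): 28 + 31 + 30 + 31 + 30 + 31 + 31 = 212 days.
September 1–3, 2281: 3 days.
Total: 24 + 212 + 3 = 239 days.
239 mod 7 = 1, so 1 day before Saturday is Friday.

Friday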